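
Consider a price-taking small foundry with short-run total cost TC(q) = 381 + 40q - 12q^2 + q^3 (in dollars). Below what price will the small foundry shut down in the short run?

$4 per unit

The firm shuts down when price falls below the minimum of average variable cost. AVC = VC/q = 40 - 12q + q^2.
At the minimum of AVC, MC = AVC. MC = 40 - 24q + 3q^2; setting MC = AVC gives 2q^2 - 12q = 0, so q = 6. min AVC = 4.
For P < $4 the firm produces nothing.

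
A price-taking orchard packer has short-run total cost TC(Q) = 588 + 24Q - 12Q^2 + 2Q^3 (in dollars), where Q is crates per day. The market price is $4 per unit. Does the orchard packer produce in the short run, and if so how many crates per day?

Shut down

Strip out fixed cost: VC = 24Q - 12Q^2 + 2Q^3. Then AVC = 24 - 12Q + 2Q^2 and MC = 24 - 24Q + 6Q^2.
The AVC parabola has its vertex at Q = 12/4 = 3, where AVC = 24 - 12·3 + 2·3^2 = $6.
P = $4 lies below min AVC = $6; no output level covers variable cost.
Shutting down limits the loss to fixed cost, $588.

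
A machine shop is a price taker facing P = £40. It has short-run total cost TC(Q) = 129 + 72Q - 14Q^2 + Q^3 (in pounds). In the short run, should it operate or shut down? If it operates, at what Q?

Produce at Q = 8

From TC, MC = TC'(Q) = 72 - 28Q + 3Q^2 and AVC = VC/Q = 72 - 14Q + Q^2.
AVC is minimized where dAVC/dQ = -14 + 2Q = 0, at Q = 7; min AVC = 72 - 14·7 + 7^2 = £23.
Because £40 ≥ £23, revenue can cover variable cost; the firm operates.
Solving P = MC: 32 - 28Q + 3Q^2 = 0 ⇒ Q = 4/3 or 8. On the upward-sloping branch, Q* = 8.
Check: AVC at Q = 8 is £24 ≤ P, so revenue covers variable cost.
Profit = P·Q − TC = 40·8 − 321 = -£1, a loss, but smaller than the £129 fixed cost the firm would lose by shutting down.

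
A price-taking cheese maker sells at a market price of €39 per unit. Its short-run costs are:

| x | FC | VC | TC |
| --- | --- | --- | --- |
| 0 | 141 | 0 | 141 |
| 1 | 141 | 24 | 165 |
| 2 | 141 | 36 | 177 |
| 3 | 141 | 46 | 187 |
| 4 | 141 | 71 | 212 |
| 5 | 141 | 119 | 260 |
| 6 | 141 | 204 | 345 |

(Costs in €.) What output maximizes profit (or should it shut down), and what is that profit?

Tabulate TR − TC: x=0: -141; x=1: -126; x=2: -99; x=3: -70; x=4: -56; x=5: -65; x=6: -111.
Profit is maximized at x = 4. AVC there is 71/4 = €17.75 ≤ P, so producing beats shutting down (which would give -€141).

x = 4; profit = -€56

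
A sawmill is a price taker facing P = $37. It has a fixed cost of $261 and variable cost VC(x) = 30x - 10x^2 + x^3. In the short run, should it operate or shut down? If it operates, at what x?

Produce at x = 7

Variable cost is VC = 30x - 10x^2 + x^3, so AVC = VC/x = 30 - 10x + x^2 and MC = dTC/dx = 30 - 20x + 3x^2.
AVC is minimized where dAVC/dx = -10 + 2x = 0, at x = 5; min AVC = 30 - 10·5 + 5^2 = $5.
Because $37 ≥ $5, revenue can cover variable cost; the firm operates.
P = MC gives -7 - 20x + 3x^2 = 0, with roots -1/3 and 7. Take the larger (rising MC): x* = 7.
Check: AVC at x = 7 is $9 ≤ P, so revenue covers variable cost.
Profit = P·x − TC = 37·7 − 324 = -$65, a loss, but smaller than the $261 fixed cost the firm would lose by shutting down.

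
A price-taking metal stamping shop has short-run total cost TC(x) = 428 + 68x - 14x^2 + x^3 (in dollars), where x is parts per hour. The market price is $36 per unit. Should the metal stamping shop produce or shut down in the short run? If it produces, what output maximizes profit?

Variable cost is VC = 68x - 14x^2 + x^3, so AVC = VC/x = 68 - 14x + x^2 and MC = dTC/dx = 68 - 28x + 3x^2.
AVC is minimized where dAVC/dx = -14 + 2x = 0, at x = 7; min AVC = 68 - 14·7 + 7^2 = $19.
Since P = $36 ≥ min AVC = $19, price covers variable cost and the firm should produce.
Set P = MC: 36 = 68 - 28x + 3x^2 → 32 - 28x + 3x^2 = 0. The roots are x = 4/3 and x = 8; the profit-maximizing output is on the rising part of MC, so x* = 8.
Check: AVC at x = 8 is $20 ≤ P, so revenue covers variable cost.
Profit = P·x − TC = 36·8 − 588 = -$300, a loss, but smaller than the $428 fixed cost the firm would lose by shutting down.

Produce at x = 8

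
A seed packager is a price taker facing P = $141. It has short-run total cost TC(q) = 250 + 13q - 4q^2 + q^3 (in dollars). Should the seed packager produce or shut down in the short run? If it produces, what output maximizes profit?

Variable cost is VC = 13q - 4q^2 + q^3, so AVC = VC/q = 13 - 4q + q^2 and MC = dTC/dq = 13 - 8q + 3q^2.
AVC hits its minimum where MC = AVC, at q = 2, giving min AVC = 13 - 4·2 + 2^2 = $9.
Because $141 ≥ $9, revenue can cover variable cost; the firm operates.
P = MC gives -128 - 8q + 3q^2 = 0, with roots -16/3 and 8. Take the larger (rising MC): q* = 8.
Check: AVC at q = 8 is $45 ≤ P, so revenue covers variable cost.
Profit = P·q − TC = 141·8 − 610 = $518.

Produce at q = 8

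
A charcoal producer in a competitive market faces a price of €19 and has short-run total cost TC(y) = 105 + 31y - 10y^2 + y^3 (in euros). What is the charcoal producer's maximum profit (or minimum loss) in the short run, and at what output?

AVC = 31 - 10y + y^2 has its minimum €6 at y = 5; price €19 clears that bar, so the firm operates.
MC = 31 - 20y + 3y^2. Setting P = MC and taking the root on the rising branch gives y* = 6.
TR = 19·6 = 114. TC = 105 + 42 = 147. Profit = 114 − 147 = -€33.
By producing, the firm covers all variable cost plus €72 of fixed cost; shutting down would lose the full €105.

Profit = -€33 at y = 6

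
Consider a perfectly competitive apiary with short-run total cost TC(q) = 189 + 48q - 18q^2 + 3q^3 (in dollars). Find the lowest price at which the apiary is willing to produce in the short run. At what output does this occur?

$21 per unit, at q = 3

The firm shuts down when price falls below the minimum of average variable cost. AVC = VC/q = 48 - 18q + 3q^2.
dAVC/dq = -18 + 6q = 0 gives q = 3. min AVC = 48 - 18·3 + 3·3^2 = 21.
The firm shuts down for any P below $21.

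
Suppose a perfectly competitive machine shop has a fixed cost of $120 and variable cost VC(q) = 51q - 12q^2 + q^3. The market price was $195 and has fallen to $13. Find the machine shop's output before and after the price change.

Output falls from 12 to 0 (the firm shuts down)

MC = 51 - 24q + 3q^2; the shutdown threshold is min AVC = $15 (at q = 6).
At P = $195 ≥ min AVC, set P = MC on the rising branch: q = 12.
At P = $13 < min AVC = $15, price no longer covers variable cost at any output, so the firm shuts down: q = 0.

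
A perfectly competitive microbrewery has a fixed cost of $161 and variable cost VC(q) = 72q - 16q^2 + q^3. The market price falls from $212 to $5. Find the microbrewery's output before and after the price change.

Output falls from 14 to 0 (the firm shuts down)

MC = 72 - 32q + 3q^2; the shutdown threshold is min AVC = $8 (at q = 8).
At P = $212 ≥ min AVC, set P = MC on the rising branch: q = 14.
At P = $5 < min AVC = $8, price no longer covers variable cost at any output, so the firm shuts down: q = 0.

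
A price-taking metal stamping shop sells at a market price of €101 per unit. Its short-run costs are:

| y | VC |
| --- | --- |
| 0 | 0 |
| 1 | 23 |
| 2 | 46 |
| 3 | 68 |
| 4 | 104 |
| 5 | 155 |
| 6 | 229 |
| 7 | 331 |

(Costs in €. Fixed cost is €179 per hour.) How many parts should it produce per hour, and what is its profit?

Profit at each row (π = 101y − TC): y=0: -179; y=1: -101; y=2: -23; y=3: 56; y=4: 121; y=5: 171; y=6: 198; y=7: 197.
Profit is maximized at y = 6. AVC there is 229/6 = €38.17 ≤ P, so producing beats shutting down (which would give -€179).

y = 6; profit = €198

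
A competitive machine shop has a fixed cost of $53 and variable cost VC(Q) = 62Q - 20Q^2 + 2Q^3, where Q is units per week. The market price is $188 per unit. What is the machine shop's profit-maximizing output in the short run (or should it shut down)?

Produce at Q = 9

Strip out fixed cost: VC = 62Q - 20Q^2 + 2Q^3. Then AVC = 62 - 20Q + 2Q^2 and MC = 62 - 40Q + 6Q^2.
AVC is minimized where dAVC/dQ = -20 + 4Q = 0, at Q = 5; min AVC = 62 - 20·5 + 2·5^2 = $12.
Since P = $188 ≥ min AVC = $12, price covers variable cost and the firm should produce.
Set P = MC: 188 = 62 - 40Q + 6Q^2 → -126 - 40Q + 6Q^2 = 0. The roots are Q = -7/3 and Q = 9; the profit-maximizing output is on the rising part of MC, so Q* = 9.
Check: AVC at Q = 9 is $44 ≤ P, so revenue covers variable cost.
Profit = P·Q − TC = 188·9 − 449 = $1243.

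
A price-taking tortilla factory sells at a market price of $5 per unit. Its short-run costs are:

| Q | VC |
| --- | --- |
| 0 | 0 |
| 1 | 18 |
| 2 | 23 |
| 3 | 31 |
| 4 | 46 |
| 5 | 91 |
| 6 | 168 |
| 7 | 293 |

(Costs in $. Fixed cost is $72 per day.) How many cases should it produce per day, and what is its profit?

Q = 0 (shut down); profit = -$72

Profit at each row (π = 5Q − TC): Q=0: -72; Q=1: -85; Q=2: -85; Q=3: -88; Q=4: -98; Q=5: -138; Q=6: -210; Q=7: -330.
Profit is highest at Q = 0. Equivalently, the lowest AVC in the table is 31/3 ≈ $10.33 at Q = 3, and P = $5 falls below it — price never covers variable cost, so the firm shuts down and loses only its fixed cost.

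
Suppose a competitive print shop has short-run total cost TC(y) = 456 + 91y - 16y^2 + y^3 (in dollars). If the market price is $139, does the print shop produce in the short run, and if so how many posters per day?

From TC, MC = TC'(y) = 91 - 32y + 3y^2 and AVC = VC/y = 91 - 16y + y^2.
AVC is minimized where dAVC/dy = -16 + 2y = 0, at y = 8; min AVC = 91 - 16·8 + 8^2 = $27.
P = $139 exceeds min AVC = $27, so the firm stays open.
Set P = MC: 139 = 91 - 32y + 3y^2 → -48 - 32y + 3y^2 = 0. The roots are y = -4/3 and y = 12; the profit-maximizing output is on the rising part of MC, so y* = 12.
Check: AVC at y = 12 is $43 ≤ P, so revenue covers variable cost.
Profit = P·y − TC = 139·12 − 972 = $696.

Produce at y = 12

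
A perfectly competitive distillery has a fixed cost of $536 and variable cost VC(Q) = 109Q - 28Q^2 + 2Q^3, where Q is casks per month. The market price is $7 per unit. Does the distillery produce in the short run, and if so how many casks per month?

Shut down

Variable cost is VC = 109Q - 28Q^2 + 2Q^3, so AVC = VC/Q = 109 - 28Q + 2Q^2 and MC = dTC/dQ = 109 - 56Q + 6Q^2.
The AVC parabola has its vertex at Q = 28/4 = 7, where AVC = 109 - 28·7 + 2·7^2 = $11.
P = $7 lies below min AVC = $11; no output level covers variable cost.
Shutting down limits the loss to fixed cost, $536.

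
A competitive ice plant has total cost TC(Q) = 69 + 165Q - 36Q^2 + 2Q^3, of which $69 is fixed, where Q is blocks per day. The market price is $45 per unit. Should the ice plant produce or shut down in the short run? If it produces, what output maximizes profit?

Variable cost is VC = 165Q - 36Q^2 + 2Q^3, so AVC = VC/Q = 165 - 36Q + 2Q^2 and MC = dTC/dQ = 165 - 72Q + 6Q^2.
AVC hits its minimum where MC = AVC, at Q = 9, giving min AVC = 165 - 36·9 + 2·9^2 = $3.
Since P = $45 ≥ min AVC = $3, price covers variable cost and the firm should produce.
Solving P = MC: 120 - 72Q + 6Q^2 = 0 ⇒ Q = 2 or 10. On the upward-sloping branch, Q* = 10.
Check: AVC at Q = 10 is $5 ≤ P, so revenue covers variable cost.
Profit = P·Q − TC = 45·10 − 119 = $331.

Produce at Q = 10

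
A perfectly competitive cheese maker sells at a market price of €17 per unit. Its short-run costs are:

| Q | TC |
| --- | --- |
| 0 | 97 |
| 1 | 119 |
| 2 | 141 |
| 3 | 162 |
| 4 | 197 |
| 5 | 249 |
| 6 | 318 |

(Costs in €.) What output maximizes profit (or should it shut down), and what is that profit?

Compute π = P·Q − TC at each output: Q=0: -97; Q=1: -102; Q=2: -107; Q=3: -111; Q=4: -129; Q=5: -164; Q=6: -216.
Profit is highest at Q = 0. Equivalently, the lowest AVC in the table is 65/3 ≈ €21.67 at Q = 3, and P = €17 falls below it — price never covers variable cost, so the firm shuts down and loses only its fixed cost.

Q = 0 (shut down); profit = -€97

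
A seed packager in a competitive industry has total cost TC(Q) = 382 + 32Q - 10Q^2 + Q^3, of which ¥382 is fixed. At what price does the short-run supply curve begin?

¥7 per unit

The firm shuts down when price falls below the minimum of average variable cost. AVC = VC/Q = 32 - 10Q + Q^2.
dAVC/dQ = -10 + 2Q = 0 gives Q = 5. min AVC = 32 - 10·5 + 5^2 = 7.
The firm shuts down for any P below ¥7.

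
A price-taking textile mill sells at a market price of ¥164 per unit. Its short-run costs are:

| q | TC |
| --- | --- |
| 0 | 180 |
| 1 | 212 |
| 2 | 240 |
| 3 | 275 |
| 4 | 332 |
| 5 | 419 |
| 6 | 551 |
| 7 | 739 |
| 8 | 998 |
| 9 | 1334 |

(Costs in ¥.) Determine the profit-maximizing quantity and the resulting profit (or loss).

q = 6; profit = ¥433

Compute π = P·q − TC at each output: q=0: -180; q=1: -48; q=2: 88; q=3: 217; q=4: 324; q=5: 401; q=6: 433; q=7: 409; q=8: 314; q=9: 142.
Profit is maximized at q = 6. AVC there is 371/6 = ¥61.83 ≤ P, so producing beats shutting down (which would give -¥180).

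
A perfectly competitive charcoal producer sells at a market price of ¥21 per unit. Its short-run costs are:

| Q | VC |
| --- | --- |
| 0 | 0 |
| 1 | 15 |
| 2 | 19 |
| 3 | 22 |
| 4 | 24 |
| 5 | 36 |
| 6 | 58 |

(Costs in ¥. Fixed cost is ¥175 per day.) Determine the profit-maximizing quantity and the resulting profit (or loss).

Q = 5; profit = -¥106

Compute π = P·Q − TC at each output: Q=0: -175; Q=1: -169; Q=2: -152; Q=3: -134; Q=4: -115; Q=5: -106; Q=6: -107.
Profit is maximized at Q = 5. AVC there is 36/5 = ¥7.20 ≤ P, so producing beats shutting down (which would give -¥175).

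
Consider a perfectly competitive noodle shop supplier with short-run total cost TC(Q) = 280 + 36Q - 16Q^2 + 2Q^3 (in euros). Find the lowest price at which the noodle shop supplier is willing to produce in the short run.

€4 per unit

The shutdown price is the minimum of AVC. VC = 36Q - 16Q^2 + 2Q^3, so AVC = 36 - 16Q + 2Q^2.
dAVC/dQ = -16 + 4Q = 0 gives Q = 4. min AVC = 36 - 16·4 + 2·4^2 = 4.
For P < €4 the firm produces nothing.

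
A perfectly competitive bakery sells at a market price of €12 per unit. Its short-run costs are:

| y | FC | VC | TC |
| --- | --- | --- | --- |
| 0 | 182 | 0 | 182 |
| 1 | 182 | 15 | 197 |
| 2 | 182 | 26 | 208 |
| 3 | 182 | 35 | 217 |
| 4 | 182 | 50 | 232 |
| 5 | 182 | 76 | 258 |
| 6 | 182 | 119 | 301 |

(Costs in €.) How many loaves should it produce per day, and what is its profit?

y = 3; profit = -€181

Compute π = P·y − TC at each output: y=0: -182; y=1: -185; y=2: -184; y=3: -181; y=4: -184; y=5: -198; y=6: -229.
Profit is maximized at y = 3. AVC there is 35/3 = €11.67 ≤ P, so producing beats shutting down (which would give -€182).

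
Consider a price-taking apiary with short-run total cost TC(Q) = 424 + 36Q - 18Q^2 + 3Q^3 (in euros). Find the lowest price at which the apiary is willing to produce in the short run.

The shutdown price is the minimum of AVC. VC = 36Q - 18Q^2 + 3Q^3, so AVC = 36 - 18Q + 3Q^2.
At the minimum of AVC, MC = AVC. MC = 36 - 36Q + 9Q^2; setting MC = AVC gives 6Q^2 - 18Q = 0, so Q = 3. min AVC = 9.
So the shutdown price is €9.

€9 per unit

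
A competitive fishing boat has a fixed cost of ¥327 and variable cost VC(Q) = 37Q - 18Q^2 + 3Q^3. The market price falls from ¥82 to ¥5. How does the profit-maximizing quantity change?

Output falls from 5 to 0 (the firm shuts down)

AVC = 37 - 18Q + 3Q^2, minimized at Q = 3 where min AVC = ¥10. MC = 37 - 36Q + 9Q^2.
At P = ¥82 ≥ min AVC, set P = MC on the rising branch: Q = 5.
At P = ¥5 < min AVC = ¥10, price no longer covers variable cost at any output, so the firm shuts down: Q = 0.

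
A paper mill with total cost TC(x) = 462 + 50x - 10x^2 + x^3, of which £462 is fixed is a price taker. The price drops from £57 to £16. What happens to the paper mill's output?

Output falls from 7 to 0 (the firm shuts down)

MC = 50 - 20x + 3x^2; the shutdown threshold is min AVC = £25 (at x = 5).
At P = £57 ≥ min AVC, set P = MC on the rising branch: x = 7.
At P = £16 < min AVC = £25, price no longer covers variable cost at any output, so the firm shuts down: x = 0.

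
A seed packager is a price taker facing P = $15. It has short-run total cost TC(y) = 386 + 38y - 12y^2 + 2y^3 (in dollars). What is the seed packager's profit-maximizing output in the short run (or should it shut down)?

Shut down

From TC, MC = TC'(y) = 38 - 24y + 6y^2 and AVC = VC/y = 38 - 12y + 2y^2.
The AVC parabola has its vertex at y = 12/4 = 3, where AVC = 38 - 12·3 + 2·3^2 = $20.
With P < min AVC ($15 < $20), every unit sold adds to the loss.
Best response: produce nothing and absorb the $386 fixed cost.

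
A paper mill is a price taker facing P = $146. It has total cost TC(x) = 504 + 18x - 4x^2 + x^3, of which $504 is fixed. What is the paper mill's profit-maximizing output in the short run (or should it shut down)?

Produce at x = 8

From TC, MC = TC'(x) = 18 - 8x + 3x^2 and AVC = VC/x = 18 - 4x + x^2.
The AVC parabola has its vertex at x = 4/2 = 2, where AVC = 18 - 4·2 + 2^2 = $14.
P = $146 exceeds min AVC = $14, so the firm stays open.
Set P = MC: 146 = 18 - 8x + 3x^2 → -128 - 8x + 3x^2 = 0. The roots are x = -16/3 and x = 8; the profit-maximizing output is on the rising part of MC, so x* = 8.
Check: AVC at x = 8 is $50 ≤ P, so revenue covers variable cost.
Profit = P·x − TC = 146·8 − 904 = $264.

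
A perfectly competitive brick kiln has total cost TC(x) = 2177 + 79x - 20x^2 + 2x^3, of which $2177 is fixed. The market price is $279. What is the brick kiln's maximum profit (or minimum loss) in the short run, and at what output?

Profit = -$177 at x = 10

AVC = 79 - 20x + 2x^2; min AVC = $29 at x = 5. Since P = $279 ≥ min AVC, the firm produces.
With MC = 79 - 40x + 6x^2, P = MC on the upward-sloping part at x* = 10.
TR = 279·10 = 2790. TC = 2177 + 790 = 2967. Profit = 2790 − 2967 = -$177.
Shutting down would mean losing the fixed cost of $2177, so operating at a loss of $177 is better by $2000.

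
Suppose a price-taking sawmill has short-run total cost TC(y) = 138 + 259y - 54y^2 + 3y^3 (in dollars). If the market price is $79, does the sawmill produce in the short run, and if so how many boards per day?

From TC, MC = TC'(y) = 259 - 108y + 9y^2 and AVC = VC/y = 259 - 54y + 3y^2.
AVC is minimized where dAVC/dy = -54 + 6y = 0, at y = 9; min AVC = 259 - 54·9 + 3·9^2 = $16.
Since P = $79 ≥ min AVC = $16, price covers variable cost and the firm should produce.
P = MC gives 180 - 108y + 9y^2 = 0, with roots 2 and 10. Take the larger (rising MC): y* = 10.
Check: AVC at y = 10 is $19 ≤ P, so revenue covers variable cost.
Profit = P·y − TC = 79·10 − 328 = $462.

Produce at y = 10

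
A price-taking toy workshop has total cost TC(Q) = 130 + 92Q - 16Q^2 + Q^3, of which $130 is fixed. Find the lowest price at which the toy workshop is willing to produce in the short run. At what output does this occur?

The firm shuts down when price falls below the minimum of average variable cost. AVC = VC/Q = 92 - 16Q + Q^2.
At the minimum of AVC, MC = AVC. MC = 92 - 32Q + 3Q^2; setting MC = AVC gives 2Q^2 - 16Q = 0, so Q = 8. min AVC = 28.
The firm shuts down for any P below $28.

$28 per unit, at Q = 8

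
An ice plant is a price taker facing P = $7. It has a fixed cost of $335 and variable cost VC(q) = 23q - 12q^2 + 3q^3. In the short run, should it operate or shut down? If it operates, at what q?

Variable cost is VC = 23q - 12q^2 + 3q^3, so AVC = VC/q = 23 - 12q + 3q^2 and MC = dTC/dq = 23 - 24q + 9q^2.
AVC hits its minimum where MC = AVC, at q = 2, giving min AVC = 23 - 12·2 + 3·2^2 = $11.
With P < min AVC ($7 < $11), every unit sold adds to the loss.
The firm minimizes its loss by shutting down and losing only its fixed cost of $335.

Shut down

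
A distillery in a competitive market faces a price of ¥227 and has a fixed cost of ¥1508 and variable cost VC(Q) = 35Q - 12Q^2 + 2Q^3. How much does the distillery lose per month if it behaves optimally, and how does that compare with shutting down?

Profit = -¥228 at Q = 8

AVC = 35 - 12Q + 2Q^2 has its minimum ¥17 at Q = 3; price ¥227 clears that bar, so the firm operates.
With MC = 35 - 24Q + 6Q^2, P = MC on the upward-sloping part at Q* = 8.
TR = 227·8 = 1816. TC = 1508 + 536 = 2044. Profit = 1816 − 2044 = -¥228.
By producing, the firm covers all variable cost plus ¥1280 of fixed cost; shutting down would lose the full ¥1508.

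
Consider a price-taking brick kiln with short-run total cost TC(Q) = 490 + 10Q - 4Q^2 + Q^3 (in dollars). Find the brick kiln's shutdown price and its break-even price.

AVC = 10 - 4Q + Q^2; minimized at Q = 2, giving min AVC = $6. That is the shutdown price.
ATC = 490/Q + 10 - 4Q + Q^2. Setting dATC/dQ = −490/Q^2 − 4 + 2Q = 0 gives Q = 7 (since 2·7^3 − 4·7^2 = 490).
min ATC = 490/7 + 10 − 4·7 + 7^2 = $101. That is the break-even price.
For $6 ≤ P < $101 the firm produces at a loss; below $6 it shuts down.

Shutdown price = $6; break-even price = $101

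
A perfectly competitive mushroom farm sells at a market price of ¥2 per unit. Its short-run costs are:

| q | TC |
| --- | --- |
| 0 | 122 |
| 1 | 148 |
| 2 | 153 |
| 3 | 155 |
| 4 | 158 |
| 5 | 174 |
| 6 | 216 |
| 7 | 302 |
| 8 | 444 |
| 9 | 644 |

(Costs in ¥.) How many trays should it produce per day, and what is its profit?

q = 0 (shut down); profit = -¥122

Tabulate TR − TC: q=0: -122; q=1: -146; q=2: -149; q=3: -149; q=4: -150; q=5: -164; q=6: -204; q=7: -288; q=8: -428; q=9: -626.
Profit is highest at q = 0. Equivalently, the lowest AVC in the table is 36/4 ≈ ¥9 at q = 4, and P = ¥2 falls below it — price never covers variable cost, so the firm shuts down and loses only its fixed cost.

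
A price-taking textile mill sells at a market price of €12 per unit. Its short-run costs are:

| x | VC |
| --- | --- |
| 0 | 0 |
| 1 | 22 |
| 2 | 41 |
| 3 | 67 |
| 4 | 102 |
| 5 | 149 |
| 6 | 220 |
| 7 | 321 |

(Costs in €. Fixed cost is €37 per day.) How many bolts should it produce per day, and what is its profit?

x = 0 (shut down); profit = -€37

Profit at each row (π = 12x − TC): x=0: -37; x=1: -47; x=2: -54; x=3: -68; x=4: -91; x=5: -126; x=6: -185; x=7: -274.
Profit is highest at x = 0. Equivalently, the lowest AVC in the table is 41/2 ≈ €20.50 at x = 2, and P = €12 falls below it — price never covers variable cost, so the firm shuts down and loses only its fixed cost.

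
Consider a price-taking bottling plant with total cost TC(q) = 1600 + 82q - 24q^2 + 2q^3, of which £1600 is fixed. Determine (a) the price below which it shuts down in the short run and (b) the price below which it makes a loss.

Shutdown price = £10; break-even price = £202

AVC = 82 - 24q + 2q^2; minimized at q = 6, giving min AVC = £10. That is the shutdown price.
ATC = 1600/q + 82 - 24q + 2q^2. Setting dATC/dq = −1600/q^2 − 24 + 4q = 0 gives q = 10 (since 4·10^3 − 24·10^2 = 1600).
min ATC = 1600/10 + 82 − 24·10 + 2·10^2 = £202. That is the break-even price.
Between these two prices the firm operates at a loss; above £202 it earns a profit.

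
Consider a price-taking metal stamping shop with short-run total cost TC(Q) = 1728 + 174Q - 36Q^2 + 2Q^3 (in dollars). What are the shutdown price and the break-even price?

Shutdown price = $12; break-even price = $174

AVC = 174 - 36Q + 2Q^2; minimized at Q = 9, giving min AVC = $12. That is the shutdown price.
ATC = 1728/Q + 174 - 36Q + 2Q^2. Setting dATC/dQ = −1728/Q^2 − 36 + 4Q = 0 gives Q = 12 (since 4·12^3 − 36·12^2 = 1728).
min ATC = 1728/12 + 174 − 36·12 + 2·12^2 = $174. That is the break-even price.
For $12 ≤ P < $174 the firm produces at a loss; below $12 it shuts down.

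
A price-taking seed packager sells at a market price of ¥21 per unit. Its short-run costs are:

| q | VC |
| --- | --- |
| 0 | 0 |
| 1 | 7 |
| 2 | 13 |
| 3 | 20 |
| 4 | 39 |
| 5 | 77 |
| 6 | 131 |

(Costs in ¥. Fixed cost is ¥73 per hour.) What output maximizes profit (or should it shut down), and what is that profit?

Compute π = P·q − TC at each output: q=0: -73; q=1: -59; q=2: -44; q=3: -30; q=4: -28; q=5: -45; q=6: -78.
Profit is maximized at q = 4. AVC there is 39/4 = ¥9.75 ≤ P, so producing beats shutting down (which would give -¥73).

q = 4; profit = -¥28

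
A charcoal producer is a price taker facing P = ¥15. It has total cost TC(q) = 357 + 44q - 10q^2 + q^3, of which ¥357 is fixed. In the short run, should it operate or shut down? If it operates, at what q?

Shut down

From TC, MC = TC'(q) = 44 - 20q + 3q^2 and AVC = VC/q = 44 - 10q + q^2.
The AVC parabola has its vertex at q = 10/2 = 5, where AVC = 44 - 10·5 + 5^2 = ¥19.
With P < min AVC (¥15 < ¥19), every unit sold adds to the loss.
Best response: produce nothing and absorb the ¥357 fixed cost.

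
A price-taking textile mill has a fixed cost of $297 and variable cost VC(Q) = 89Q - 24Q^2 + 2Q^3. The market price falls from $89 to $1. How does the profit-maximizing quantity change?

AVC = 89 - 24Q + 2Q^2, minimized at Q = 6 where min AVC = $17. MC = 89 - 48Q + 6Q^2.
With P = $89 above the shutdown price, P = MC gives Q = 8.
At P = $1 < min AVC = $17, price no longer covers variable cost at any output, so the firm shuts down: Q = 0.

Output falls from 8 to 0 (the firm shuts down)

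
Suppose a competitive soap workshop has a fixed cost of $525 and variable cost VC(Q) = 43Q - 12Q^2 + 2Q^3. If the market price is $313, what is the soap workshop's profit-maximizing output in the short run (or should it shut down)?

Variable cost is VC = 43Q - 12Q^2 + 2Q^3, so AVC = VC/Q = 43 - 12Q + 2Q^2 and MC = dTC/dQ = 43 - 24Q + 6Q^2.
AVC hits its minimum where MC = AVC, at Q = 3, giving min AVC = 43 - 12·3 + 2·3^2 = $25.
P = $313 exceeds min AVC = $25, so the firm stays open.
Set P = MC: 313 = 43 - 24Q + 6Q^2 → -270 - 24Q + 6Q^2 = 0. The roots are Q = -5 and Q = 9; the profit-maximizing output is on the rising part of MC, so Q* = 9.
Check: AVC at Q = 9 is $97 ≤ P, so revenue covers variable cost.
Profit = P·Q − TC = 313·9 − 1398 = $1419.

Produce at Q = 9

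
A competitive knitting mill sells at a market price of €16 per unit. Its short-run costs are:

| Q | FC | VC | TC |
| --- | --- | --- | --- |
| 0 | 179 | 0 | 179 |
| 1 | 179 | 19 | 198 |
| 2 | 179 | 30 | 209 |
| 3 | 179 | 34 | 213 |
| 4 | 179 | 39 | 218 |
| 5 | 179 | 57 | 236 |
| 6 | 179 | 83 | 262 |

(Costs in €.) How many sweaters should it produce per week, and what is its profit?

Q = 4; profit = -€154

Tabulate TR − TC: Q=0: -179; Q=1: -182; Q=2: -177; Q=3: -165; Q=4: -154; Q=5: -156; Q=6: -166.
Profit is maximized at Q = 4. AVC there is 39/4 = €9.75 ≤ P, so producing beats shutting down (which would give -€179).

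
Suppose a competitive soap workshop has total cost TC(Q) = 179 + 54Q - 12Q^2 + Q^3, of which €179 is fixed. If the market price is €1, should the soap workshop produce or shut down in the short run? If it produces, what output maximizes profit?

Shut down

Variable cost is VC = 54Q - 12Q^2 + Q^3, so AVC = VC/Q = 54 - 12Q + Q^2 and MC = dTC/dQ = 54 - 24Q + 3Q^2.
AVC is minimized where dAVC/dQ = -12 + 2Q = 0, at Q = 6; min AVC = 54 - 12·6 + 6^2 = €18.
Since P = €1 < min AVC = €18, price fails to cover variable cost at any output.
The firm minimizes its loss by shutting down and losing only its fixed cost of €179.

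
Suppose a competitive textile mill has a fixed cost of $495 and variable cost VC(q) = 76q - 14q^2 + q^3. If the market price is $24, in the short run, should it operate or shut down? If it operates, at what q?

Shut down

Strip out fixed cost: VC = 76q - 14q^2 + q^3. Then AVC = 76 - 14q + q^2 and MC = 76 - 28q + 3q^2.
AVC is minimized where dAVC/dq = -14 + 2q = 0, at q = 7; min AVC = 76 - 14·7 + 7^2 = $27.
P = $24 lies below min AVC = $27; no output level covers variable cost.
Shutting down limits the loss to fixed cost, $495.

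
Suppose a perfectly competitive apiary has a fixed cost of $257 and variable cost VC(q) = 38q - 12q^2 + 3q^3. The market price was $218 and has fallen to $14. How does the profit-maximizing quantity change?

Output falls from 6 to 0 (the firm shuts down)

AVC = 38 - 12q + 3q^2, minimized at q = 2 where min AVC = $26. MC = 38 - 24q + 9q^2.
At P = $218 ≥ min AVC, set P = MC on the rising branch: q = 6.
At P = $14 < min AVC = $26, price no longer covers variable cost at any output, so the firm shuts down: q = 0.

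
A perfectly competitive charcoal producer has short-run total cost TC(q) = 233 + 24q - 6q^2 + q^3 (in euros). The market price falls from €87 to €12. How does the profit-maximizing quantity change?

Output falls from 7 to 0 (the firm shuts down)

AVC = 24 - 6q + q^2, minimized at q = 3 where min AVC = €15. MC = 24 - 12q + 3q^2.
At P = €87 ≥ min AVC, set P = MC on the rising branch: q = 7.
At P = €12 < min AVC = €15, price no longer covers variable cost at any output, so the firm shuts down: q = 0.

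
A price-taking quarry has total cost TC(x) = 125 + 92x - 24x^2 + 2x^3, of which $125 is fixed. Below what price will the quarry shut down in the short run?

$20 per unit

The firm shuts down when price falls below the minimum of average variable cost. AVC = VC/x = 92 - 24x + 2x^2.
dAVC/dx = -24 + 4x = 0 gives x = 6. min AVC = 92 - 24·6 + 2·6^2 = 20.
For P < $20 the firm produces nothing.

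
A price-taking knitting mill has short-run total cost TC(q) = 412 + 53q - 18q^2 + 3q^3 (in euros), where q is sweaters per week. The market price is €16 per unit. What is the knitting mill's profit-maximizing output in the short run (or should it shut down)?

Strip out fixed cost: VC = 53q - 18q^2 + 3q^3. Then AVC = 53 - 18q + 3q^2 and MC = 53 - 36q + 9q^2.
AVC hits its minimum where MC = AVC, at q = 3, giving min AVC = 53 - 18·3 + 3·3^2 = €26.
P = €16 lies below min AVC = €26; no output level covers variable cost.
Best response: produce nothing and absorb the €412 fixed cost.

Shut down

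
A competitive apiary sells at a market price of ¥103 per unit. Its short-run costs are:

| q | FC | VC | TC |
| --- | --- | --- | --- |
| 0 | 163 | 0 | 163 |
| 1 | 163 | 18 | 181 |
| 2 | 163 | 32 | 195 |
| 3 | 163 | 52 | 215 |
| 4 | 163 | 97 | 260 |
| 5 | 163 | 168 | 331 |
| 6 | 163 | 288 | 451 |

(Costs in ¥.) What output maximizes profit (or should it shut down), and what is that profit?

Compute π = P·q − TC at each output: q=0: -163; q=1: -78; q=2: 11; q=3: 94; q=4: 152; q=5: 184; q=6: 167.
Profit is maximized at q = 5. AVC there is 168/5 = ¥33.60 ≤ P, so producing beats shutting down (which would give -¥163).

q = 5; profit = ¥184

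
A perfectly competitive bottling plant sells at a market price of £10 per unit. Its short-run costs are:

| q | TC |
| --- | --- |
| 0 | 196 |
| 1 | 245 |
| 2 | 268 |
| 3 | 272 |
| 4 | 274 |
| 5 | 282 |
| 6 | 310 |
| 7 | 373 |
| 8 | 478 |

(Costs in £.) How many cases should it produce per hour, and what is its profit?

Profit at each row (π = 10q − TC): q=0: -196; q=1: -235; q=2: -248; q=3: -242; q=4: -234; q=5: -232; q=6: -250; q=7: -303; q=8: -398.
Profit is highest at q = 0. Equivalently, the lowest AVC in the table is 86/5 ≈ £17.20 at q = 5, and P = £10 falls below it — price never covers variable cost, so the firm shuts down and loses only its fixed cost.

q = 0 (shut down); profit = -£196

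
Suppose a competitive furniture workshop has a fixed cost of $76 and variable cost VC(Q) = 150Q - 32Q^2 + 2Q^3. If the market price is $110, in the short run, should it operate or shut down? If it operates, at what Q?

Produce at Q = 10

From TC, MC = TC'(Q) = 150 - 64Q + 6Q^2 and AVC = VC/Q = 150 - 32Q + 2Q^2.
The AVC parabola has its vertex at Q = 32/4 = 8, where AVC = 150 - 32·8 + 2·8^2 = $22.
Since P = $110 ≥ min AVC = $22, price covers variable cost and the firm should produce.
Set P = MC: 110 = 150 - 64Q + 6Q^2 → 40 - 64Q + 6Q^2 = 0. The roots are Q = 2/3 and Q = 10; the profit-maximizing output is on the rising part of MC, so Q* = 10.
Check: AVC at Q = 10 is $30 ≤ P, so revenue covers variable cost.
Profit = P·Q − TC = 110·10 − 376 = $724.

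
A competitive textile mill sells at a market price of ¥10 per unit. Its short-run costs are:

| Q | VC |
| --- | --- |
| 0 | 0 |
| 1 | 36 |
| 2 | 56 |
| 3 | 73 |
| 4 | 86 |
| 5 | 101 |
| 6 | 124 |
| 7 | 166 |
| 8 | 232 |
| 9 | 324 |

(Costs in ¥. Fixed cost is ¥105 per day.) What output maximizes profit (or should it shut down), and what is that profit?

Q = 0 (shut down); profit = -¥105

Profit at each row (π = 10Q − TC): Q=0: -105; Q=1: -131; Q=2: -141; Q=3: -148; Q=4: -151; Q=5: -156; Q=6: -169; Q=7: -201; Q=8: -257; Q=9: -339.
Profit is highest at Q = 0. Equivalently, the lowest AVC in the table is 101/5 ≈ ¥20.20 at Q = 5, and P = ¥10 falls below it — price never covers variable cost, so the firm shuts down and loses only its fixed cost.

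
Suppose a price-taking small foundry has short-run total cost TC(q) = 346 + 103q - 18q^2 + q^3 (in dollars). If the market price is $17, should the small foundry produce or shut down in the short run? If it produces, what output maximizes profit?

Shut down

From TC, MC = TC'(q) = 103 - 36q + 3q^2 and AVC = VC/q = 103 - 18q + q^2.
AVC hits its minimum where MC = AVC, at q = 9, giving min AVC = 103 - 18·9 + 9^2 = $22.
With P < min AVC ($17 < $22), every unit sold adds to the loss.
The firm minimizes its loss by shutting down and losing only its fixed cost of $346.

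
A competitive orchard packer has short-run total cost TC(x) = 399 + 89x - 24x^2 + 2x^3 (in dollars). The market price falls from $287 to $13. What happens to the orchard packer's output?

Output falls from 11 to 0 (the firm shuts down)

MC = 89 - 48x + 6x^2; the shutdown threshold is min AVC = $17 (at x = 6).
With P = $287 above the shutdown price, P = MC gives x = 11.
At P = $13 < min AVC = $17, price no longer covers variable cost at any output, so the firm shuts down: x = 0.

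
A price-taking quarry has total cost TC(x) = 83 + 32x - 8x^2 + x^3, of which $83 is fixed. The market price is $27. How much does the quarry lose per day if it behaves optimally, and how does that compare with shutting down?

AVC = 32 - 8x + x^2; min AVC = $16 at x = 4. Since P = $27 ≥ min AVC, the firm produces.
With MC = 32 - 16x + 3x^2, P = MC on the upward-sloping part at x* = 5.
TR = 27·5 = 135. TC = 83 + 85 = 168. Profit = 135 − 168 = -$33.
By producing, the firm covers all variable cost plus $50 of fixed cost; shutting down would lose the full $83.

Profit = -$33 at x = 5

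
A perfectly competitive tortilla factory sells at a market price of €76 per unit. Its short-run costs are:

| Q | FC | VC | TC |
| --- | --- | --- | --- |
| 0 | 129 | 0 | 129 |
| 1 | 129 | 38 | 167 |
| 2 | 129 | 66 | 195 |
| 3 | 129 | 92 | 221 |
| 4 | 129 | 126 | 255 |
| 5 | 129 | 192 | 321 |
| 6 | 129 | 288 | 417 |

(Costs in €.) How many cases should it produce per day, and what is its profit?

Q = 5; profit = €59

Profit at each row (π = 76Q − TC): Q=0: -129; Q=1: -91; Q=2: -43; Q=3: 7; Q=4: 49; Q=5: 59; Q=6: 39.
Profit is maximized at Q = 5. AVC there is 192/5 = €38.40 ≤ P, so producing beats shutting down (which would give -€129).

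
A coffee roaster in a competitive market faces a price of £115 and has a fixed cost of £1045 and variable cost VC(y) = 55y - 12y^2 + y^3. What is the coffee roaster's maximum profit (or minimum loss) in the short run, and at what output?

Profit = -£245 at y = 10

AVC = 55 - 12y + y^2; min AVC = £19 at y = 6. Since P = £115 ≥ min AVC, the firm produces.
MC = 55 - 24y + 3y^2. Setting P = MC and taking the root on the rising branch gives y* = 10.
TR = 115·10 = 1150. TC = 1045 + 350 = 1395. Profit = 1150 − 1395 = -£245.
That loss of £245 beats the £1045 the firm would lose by shutting down; producing recovers £800 of fixed cost.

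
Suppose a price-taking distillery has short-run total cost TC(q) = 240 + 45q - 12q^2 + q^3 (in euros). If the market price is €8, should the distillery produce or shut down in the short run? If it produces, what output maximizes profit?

Shut down

Variable cost is VC = 45q - 12q^2 + q^3, so AVC = VC/q = 45 - 12q + q^2 and MC = dTC/dq = 45 - 24q + 3q^2.
AVC hits its minimum where MC = AVC, at q = 6, giving min AVC = 45 - 12·6 + 6^2 = €9.
Since P = €8 < min AVC = €9, price fails to cover variable cost at any output.
The firm minimizes its loss by shutting down and losing only its fixed cost of €240.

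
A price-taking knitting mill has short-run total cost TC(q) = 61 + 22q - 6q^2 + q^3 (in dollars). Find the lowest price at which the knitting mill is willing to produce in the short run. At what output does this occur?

$13 per unit, at q = 3

Short-run supply begins at min AVC. From VC = 22q - 6q^2 + q^3, AVC = 22 - 6q + q^2.
dAVC/dq = -6 + 2q = 0 gives q = 3. min AVC = 22 - 6·3 + 3^2 = 13.
For P < $13 the firm produces nothing.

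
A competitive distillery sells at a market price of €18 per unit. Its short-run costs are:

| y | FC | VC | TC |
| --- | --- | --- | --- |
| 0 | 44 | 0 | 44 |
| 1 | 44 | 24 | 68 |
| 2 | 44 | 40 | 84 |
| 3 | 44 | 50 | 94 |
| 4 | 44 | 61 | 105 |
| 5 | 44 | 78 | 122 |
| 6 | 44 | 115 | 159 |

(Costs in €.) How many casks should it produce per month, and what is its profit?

Tabulate TR − TC: y=0: -44; y=1: -50; y=2: -48; y=3: -40; y=4: -33; y=5: -32; y=6: -51.
Profit is maximized at y = 5. AVC there is 78/5 = €15.60 ≤ P, so producing beats shutting down (which would give -€44).

y = 5; profit = -€32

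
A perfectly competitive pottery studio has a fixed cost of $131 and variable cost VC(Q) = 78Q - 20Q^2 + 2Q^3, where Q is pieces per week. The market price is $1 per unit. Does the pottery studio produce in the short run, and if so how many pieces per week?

Shut down

From TC, MC = TC'(Q) = 78 - 40Q + 6Q^2 and AVC = VC/Q = 78 - 20Q + 2Q^2.
AVC is minimized where dAVC/dQ = -20 + 4Q = 0, at Q = 5; min AVC = 78 - 20·5 + 2·5^2 = $28.
P = $1 lies below min AVC = $28; no output level covers variable cost.
Shutting down limits the loss to fixed cost, $131.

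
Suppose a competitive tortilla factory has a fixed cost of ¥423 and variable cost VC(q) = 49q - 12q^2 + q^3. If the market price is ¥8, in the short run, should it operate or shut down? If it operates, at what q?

Shut down

From TC, MC = TC'(q) = 49 - 24q + 3q^2 and AVC = VC/q = 49 - 12q + q^2.
AVC is minimized where dAVC/dq = -12 + 2q = 0, at q = 6; min AVC = 49 - 12·6 + 6^2 = ¥13.
P = ¥8 lies below min AVC = ¥13; no output level covers variable cost.
Shutting down limits the loss to fixed cost, ¥423.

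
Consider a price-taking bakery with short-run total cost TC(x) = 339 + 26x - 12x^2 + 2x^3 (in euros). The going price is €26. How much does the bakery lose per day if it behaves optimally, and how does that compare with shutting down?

AVC = 26 - 12x + 2x^2 has its minimum €8 at x = 3; price €26 clears that bar, so the firm operates.
MC = 26 - 24x + 6x^2. Setting P = MC and taking the root on the rising branch gives x* = 4.
TR = 26·4 = 104. TC = 339 + 40 = 379. Profit = 104 − 379 = -€275.
Shutting down would mean losing the fixed cost of €339, so operating at a loss of €275 is better by €64.

Profit = -€275 at x = 4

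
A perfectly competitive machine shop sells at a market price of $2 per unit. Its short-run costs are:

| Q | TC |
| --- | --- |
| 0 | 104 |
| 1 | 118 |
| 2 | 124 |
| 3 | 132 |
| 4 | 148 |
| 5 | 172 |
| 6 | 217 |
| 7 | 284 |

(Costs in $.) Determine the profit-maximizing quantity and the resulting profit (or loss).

Q = 0 (shut down); profit = -$104

Profit at each row (π = 2Q − TC): Q=0: -104; Q=1: -116; Q=2: -120; Q=3: -126; Q=4: -140; Q=5: -162; Q=6: -205; Q=7: -270.
Profit is highest at Q = 0. Equivalently, the lowest AVC in the table is 28/3 ≈ $9.33 at Q = 3, and P = $2 falls below it — price never covers variable cost, so the firm shuts down and loses only its fixed cost.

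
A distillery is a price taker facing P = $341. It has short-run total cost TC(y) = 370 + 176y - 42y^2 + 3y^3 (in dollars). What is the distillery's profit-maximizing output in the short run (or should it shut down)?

Produce at y = 11

Strip out fixed cost: VC = 176y - 42y^2 + 3y^3. Then AVC = 176 - 42y + 3y^2 and MC = 176 - 84y + 9y^2.
AVC hits its minimum where MC = AVC, at y = 7, giving min AVC = 176 - 42·7 + 3·7^2 = $29.
Because $341 ≥ $29, revenue can cover variable cost; the firm operates.
P = MC gives -165 - 84y + 9y^2 = 0, with roots -5/3 and 11. Take the larger (rising MC): y* = 11.
Check: AVC at y = 11 is $77 ≤ P, so revenue covers variable cost.
Profit = P·y − TC = 341·11 − 1217 = $2534.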